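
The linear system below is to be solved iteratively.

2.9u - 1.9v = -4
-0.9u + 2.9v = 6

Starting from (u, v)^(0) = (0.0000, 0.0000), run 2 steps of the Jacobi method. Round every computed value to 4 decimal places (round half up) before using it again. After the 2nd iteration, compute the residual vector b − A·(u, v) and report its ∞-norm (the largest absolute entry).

Iteration 1:
  u = (-4 - (-1.9)·0.0000) / (2.9) = -1.3793
  v = (6 - (-0.9)·0.0000) / (2.9) = 2.0690
Iteration 2:
  u = (-4 - (-1.9)·2.0690) / (2.9) = -0.0238
  v = (6 - (-0.9)·-1.3793) / (2.9) = 1.6409
Residual b − A·x = (-0.8133, 1.2200); ∞-norm = 1.2200

1.2200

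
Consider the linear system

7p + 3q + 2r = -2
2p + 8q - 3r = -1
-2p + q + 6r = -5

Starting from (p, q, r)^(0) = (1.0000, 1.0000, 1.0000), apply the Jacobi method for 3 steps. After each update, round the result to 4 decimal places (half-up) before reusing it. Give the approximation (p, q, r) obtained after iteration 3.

(0.1012, -0.5387, -0.8442)

Iteration 1:
  p = (-2 - (3)·1.0000 - (2)·1.0000) / (7) = -1.0000
  q = (-1 - (2)·1.0000 - (-3)·1.0000) / (8) = 0.0000
  r = (-5 - (-2)·1.0000 - (1)·1.0000) / (6) = -0.6667
Iteration 2:
  p = (-2 - (3)·0.0000 - (2)·-0.6667) / (7) = -0.0952
  q = (-1 - (2)·-1.0000 - (-3)·-0.6667) / (8) = -0.1250
  r = (-5 - (-2)·-1.0000 - (1)·0.0000) / (6) = -1.1667
Iteration 3:
  p = (-2 - (3)·-0.1250 - (2)·-1.1667) / (7) = 0.1012
  q = (-1 - (2)·-0.0952 - (-3)·-1.1667) / (8) = -0.5387
  r = (-5 - (-2)·-0.0952 - (1)·-0.1250) / (6) = -0.8442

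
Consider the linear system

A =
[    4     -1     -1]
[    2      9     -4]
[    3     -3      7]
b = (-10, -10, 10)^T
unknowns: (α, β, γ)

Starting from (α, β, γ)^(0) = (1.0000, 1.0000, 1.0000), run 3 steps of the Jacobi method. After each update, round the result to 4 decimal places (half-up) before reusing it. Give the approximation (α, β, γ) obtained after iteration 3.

Iteration 1:
  α = (-10 - (-1)·1.0000 - (-1)·1.0000) / (4) = -2.0000
  β = (-10 - (2)·1.0000 - (-4)·1.0000) / (9) = -0.8889
  γ = (10 - (3)·1.0000 - (-3)·1.0000) / (7) = 1.4286
Iteration 2:
  α = (-10 - (-1)·-0.8889 - (-1)·1.4286) / (4) = -2.3651
  β = (-10 - (2)·-2.0000 - (-4)·1.4286) / (9) = -0.0317
  γ = (10 - (3)·-2.0000 - (-3)·-0.8889) / (7) = 1.9048
Iteration 3:
  α = (-10 - (-1)·-0.0317 - (-1)·1.9048) / (4) = -2.0317
  β = (-10 - (2)·-2.3651 - (-4)·1.9048) / (9) = 0.2610
  γ = (10 - (3)·-2.3651 - (-3)·-0.0317) / (7) = 2.4286

(-2.0317, 0.2610, 2.4286)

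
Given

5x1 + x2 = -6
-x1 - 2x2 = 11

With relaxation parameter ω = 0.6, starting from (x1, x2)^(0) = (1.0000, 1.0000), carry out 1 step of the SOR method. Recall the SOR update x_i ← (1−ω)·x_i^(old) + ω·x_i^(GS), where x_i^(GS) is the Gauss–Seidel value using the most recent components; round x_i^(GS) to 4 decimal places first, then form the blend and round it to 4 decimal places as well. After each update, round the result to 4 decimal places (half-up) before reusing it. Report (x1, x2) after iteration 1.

(-0.4400, -2.7680)

Iteration 1:
  x1: GS value = (-6 - (1)·1.0000) / (5) = -1.4000;  x1 ← (1−ω)·1.0000 + ω·-1.4000 = -0.4400
  x2: GS value = (11 - (-1)·-0.4400) / (-2) = -5.2800;  x2 ← (1−ω)·1.0000 + ω·-5.2800 = -2.7680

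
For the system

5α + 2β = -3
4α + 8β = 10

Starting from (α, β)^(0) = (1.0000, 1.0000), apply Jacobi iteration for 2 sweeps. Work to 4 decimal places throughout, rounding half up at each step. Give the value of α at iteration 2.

Iteration 1:
  α = (-3 - (2)·1.0000) / (5) = -1.0000
  β = (10 - (4)·1.0000) / (8) = 0.7500
Iteration 2:
  α = (-3 - (2)·0.7500) / (5) = -0.9000
  β = (10 - (4)·-1.0000) / (8) = 1.7500

-0.9000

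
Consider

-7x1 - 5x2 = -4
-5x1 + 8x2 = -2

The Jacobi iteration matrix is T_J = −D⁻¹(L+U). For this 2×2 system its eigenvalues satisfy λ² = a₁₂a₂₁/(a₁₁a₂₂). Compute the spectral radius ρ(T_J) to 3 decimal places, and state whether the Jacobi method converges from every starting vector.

a₁₂a₂₁/(a₁₁a₂₂) = (-5)·(-5) / ((-7)·(8)) = -0.446429
ρ = √|-0.446429| = √0.446429 = 0.668
ρ < 1, so Jacobi converges

0.668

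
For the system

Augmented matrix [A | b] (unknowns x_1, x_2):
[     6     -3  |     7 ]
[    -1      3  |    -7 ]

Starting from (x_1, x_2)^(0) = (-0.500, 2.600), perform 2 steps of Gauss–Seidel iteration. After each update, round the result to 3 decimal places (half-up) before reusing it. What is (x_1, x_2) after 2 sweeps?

Iteration 1:
  x_1 = (7 - (-3)·2.600) / (6) = 2.467
  x_2 = (-7 - (-1)·2.467) / (3) = -1.511
Iteration 2:
  x_1 = (7 - (-3)·-1.511) / (6) = 0.411
  x_2 = (-7 - (-1)·0.411) / (3) = -2.196

(0.411, -2.196)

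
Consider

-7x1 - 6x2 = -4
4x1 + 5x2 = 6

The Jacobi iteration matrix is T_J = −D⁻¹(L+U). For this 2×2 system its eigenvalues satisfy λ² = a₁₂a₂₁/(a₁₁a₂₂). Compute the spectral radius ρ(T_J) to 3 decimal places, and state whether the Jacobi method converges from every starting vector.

0.828

a₁₂a₂₁/(a₁₁a₂₂) = (-6)·(4) / ((-7)·(5)) = 0.685714
ρ = √|0.685714| = √0.685714 = 0.828
ρ < 1, so Jacobi converges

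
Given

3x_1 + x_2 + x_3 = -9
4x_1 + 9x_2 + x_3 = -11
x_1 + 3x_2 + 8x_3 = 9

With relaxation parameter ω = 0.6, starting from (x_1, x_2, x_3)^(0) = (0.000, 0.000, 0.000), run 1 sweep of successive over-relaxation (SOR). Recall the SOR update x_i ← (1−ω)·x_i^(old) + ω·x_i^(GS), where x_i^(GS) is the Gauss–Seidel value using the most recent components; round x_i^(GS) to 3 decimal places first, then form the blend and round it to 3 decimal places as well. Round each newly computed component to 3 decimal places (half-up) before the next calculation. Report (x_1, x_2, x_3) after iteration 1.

(-1.800, -0.253, 0.867)

Iteration 1:
  x_1: GS value = (-9 - (1)·0.000 - (1)·0.000) / (3) = -3.000;  x_1 ← (1−ω)·0.000 + ω·-3.000 = -1.800
  x_2: GS value = (-11 - (4)·-1.800 - (1)·0.000) / (9) = -0.422;  x_2 ← (1−ω)·0.000 + ω·-0.422 = -0.253
  x_3: GS value = (9 - (1)·-1.800 - (3)·-0.253) / (8) = 1.445;  x_3 ← (1−ω)·0.000 + ω·1.445 = 0.867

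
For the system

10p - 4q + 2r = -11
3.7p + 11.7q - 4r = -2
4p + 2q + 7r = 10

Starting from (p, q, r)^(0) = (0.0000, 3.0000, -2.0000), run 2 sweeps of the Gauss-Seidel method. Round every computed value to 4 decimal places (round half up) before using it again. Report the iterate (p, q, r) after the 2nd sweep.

(-1.7916, 0.8853, 2.1994)

Iteration 1:
  p = (-11 - (-4)·3.0000 - (2)·-2.0000) / (10) = 0.5000
  q = (-2 - (3.7)·0.5000 - (-4)·-2.0000) / (11.7) = -1.0128
  r = (10 - (4)·0.5000 - (2)·-1.0128) / (7) = 1.4322
Iteration 2:
  p = (-11 - (-4)·-1.0128 - (2)·1.4322) / (10) = -1.7916
  q = (-2 - (3.7)·-1.7916 - (-4)·1.4322) / (11.7) = 0.8853
  r = (10 - (4)·-1.7916 - (2)·0.8853) / (7) = 2.1994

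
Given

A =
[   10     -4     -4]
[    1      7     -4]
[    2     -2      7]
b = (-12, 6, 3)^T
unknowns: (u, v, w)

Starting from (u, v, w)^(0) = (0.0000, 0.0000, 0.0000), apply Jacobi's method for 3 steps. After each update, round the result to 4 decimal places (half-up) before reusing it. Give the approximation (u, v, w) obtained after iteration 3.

(-0.2841, 1.5358, 0.9883)

Iteration 1:
  u = (-12 - (-4)·0.0000 - (-4)·0.0000) / (10) = -1.2000
  v = (6 - (1)·0.0000 - (-4)·0.0000) / (7) = 0.8571
  w = (3 - (2)·0.0000 - (-2)·0.0000) / (7) = 0.4286
Iteration 2:
  u = (-12 - (-4)·0.8571 - (-4)·0.4286) / (10) = -0.6857
  v = (6 - (1)·-1.2000 - (-4)·0.4286) / (7) = 1.2735
  w = (3 - (2)·-1.2000 - (-2)·0.8571) / (7) = 1.0163
Iteration 3:
  u = (-12 - (-4)·1.2735 - (-4)·1.0163) / (10) = -0.2841
  v = (6 - (1)·-0.6857 - (-4)·1.0163) / (7) = 1.5358
  w = (3 - (2)·-0.6857 - (-2)·1.2735) / (7) = 0.9883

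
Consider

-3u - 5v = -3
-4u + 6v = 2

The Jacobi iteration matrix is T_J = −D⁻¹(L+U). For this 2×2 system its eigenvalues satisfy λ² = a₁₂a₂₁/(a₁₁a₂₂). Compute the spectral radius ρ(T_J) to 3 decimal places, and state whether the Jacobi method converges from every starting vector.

a₁₂a₂₁/(a₁₁a₂₂) = (-5)·(-4) / ((-3)·(6)) = -1.111111
ρ = √|-1.111111| = √1.111111 = 1.054
ρ > 1, so Jacobi diverges

1.054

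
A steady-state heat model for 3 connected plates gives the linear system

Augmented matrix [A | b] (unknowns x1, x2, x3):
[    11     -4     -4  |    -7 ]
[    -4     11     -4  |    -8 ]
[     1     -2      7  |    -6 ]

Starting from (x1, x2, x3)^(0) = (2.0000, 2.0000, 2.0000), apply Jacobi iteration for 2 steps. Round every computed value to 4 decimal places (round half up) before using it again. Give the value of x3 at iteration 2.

Iteration 1:
  x1 = (-7 - (-4)·2.0000 - (-4)·2.0000) / (11) = 0.8182
  x2 = (-8 - (-4)·2.0000 - (-4)·2.0000) / (11) = 0.7273
  x3 = (-6 - (1)·2.0000 - (-2)·2.0000) / (7) = -0.5714
Iteration 2:
  x1 = (-7 - (-4)·0.7273 - (-4)·-0.5714) / (11) = -0.5797
  x2 = (-8 - (-4)·0.8182 - (-4)·-0.5714) / (11) = -0.6375
  x3 = (-6 - (1)·0.8182 - (-2)·0.7273) / (7) = -0.7662

-0.7662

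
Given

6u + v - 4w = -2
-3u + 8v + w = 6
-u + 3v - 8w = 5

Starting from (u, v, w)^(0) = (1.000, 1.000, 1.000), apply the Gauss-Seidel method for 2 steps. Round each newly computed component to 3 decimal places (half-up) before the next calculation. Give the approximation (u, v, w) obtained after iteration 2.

Iteration 1:
  u = (-2 - (1)·1.000 - (-4)·1.000) / (6) = 0.167
  v = (6 - (-3)·0.167 - (1)·1.000) / (8) = 0.688
  w = (5 - (-1)·0.167 - (3)·0.688) / (-8) = -0.388
Iteration 2:
  u = (-2 - (1)·0.688 - (-4)·-0.388) / (6) = -0.707
  v = (6 - (-3)·-0.707 - (1)·-0.388) / (8) = 0.533
  w = (5 - (-1)·-0.707 - (3)·0.533) / (-8) = -0.337

(-0.707, 0.533, -0.337)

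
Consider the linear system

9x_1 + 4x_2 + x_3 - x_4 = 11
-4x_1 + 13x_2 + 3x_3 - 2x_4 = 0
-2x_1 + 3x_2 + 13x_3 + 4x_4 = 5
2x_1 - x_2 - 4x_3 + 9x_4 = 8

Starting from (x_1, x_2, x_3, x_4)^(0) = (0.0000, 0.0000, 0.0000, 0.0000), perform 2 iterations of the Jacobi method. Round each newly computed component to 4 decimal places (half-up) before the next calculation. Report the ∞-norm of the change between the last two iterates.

0.4241

Iteration 1:
  x_1 = (11 - (4)·0.0000 - (1)·0.0000 - (-1)·0.0000) / (9) = 1.2222
  x_2 = (0 - (-4)·0.0000 - (3)·0.0000 - (-2)·0.0000) / (13) = 0.0000
  x_3 = (5 - (-2)·0.0000 - (3)·0.0000 - (4)·0.0000) / (13) = 0.3846
  x_4 = (8 - (2)·0.0000 - (-1)·0.0000 - (-4)·0.0000) / (9) = 0.8889
Iteration 2:
  x_1 = (11 - (4)·0.0000 - (1)·0.3846 - (-1)·0.8889) / (9) = 1.2783
  x_2 = (0 - (-4)·1.2222 - (3)·0.3846 - (-2)·0.8889) / (13) = 0.4241
  x_3 = (5 - (-2)·1.2222 - (3)·0.0000 - (4)·0.8889) / (13) = 0.2991
  x_4 = (8 - (2)·1.2222 - (-1)·0.0000 - (-4)·0.3846) / (9) = 0.7882
Change: (0.0561, 0.4241, -0.0855, -0.1007) → max |·| = 0.4241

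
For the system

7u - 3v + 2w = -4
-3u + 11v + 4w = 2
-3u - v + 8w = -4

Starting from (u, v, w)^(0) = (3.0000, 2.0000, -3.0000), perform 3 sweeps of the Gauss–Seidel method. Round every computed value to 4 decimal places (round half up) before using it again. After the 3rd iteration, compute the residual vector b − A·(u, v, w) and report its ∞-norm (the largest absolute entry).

0.6253

Iteration 1:
  u = (-4 - (-3)·2.0000 - (2)·-3.0000) / (7) = 1.1429
  v = (2 - (-3)·1.1429 - (4)·-3.0000) / (11) = 1.5844
  w = (-4 - (-3)·1.1429 - (-1)·1.5844) / (8) = 0.1266
Iteration 2:
  u = (-4 - (-3)·1.5844 - (2)·0.1266) / (7) = 0.0714
  v = (2 - (-3)·0.0714 - (4)·0.1266) / (11) = 0.1553
  w = (-4 - (-3)·0.0714 - (-1)·0.1553) / (8) = -0.4538
Iteration 3:
  u = (-4 - (-3)·0.1553 - (2)·-0.4538) / (7) = -0.3752
  v = (2 - (-3)·-0.3752 - (4)·-0.4538) / (11) = 0.2445
  w = (-4 - (-3)·-0.3752 - (-1)·0.2445) / (8) = -0.6101
Residual b − A·x = (0.5801, 0.6253, -0.0003); ∞-norm = 0.6253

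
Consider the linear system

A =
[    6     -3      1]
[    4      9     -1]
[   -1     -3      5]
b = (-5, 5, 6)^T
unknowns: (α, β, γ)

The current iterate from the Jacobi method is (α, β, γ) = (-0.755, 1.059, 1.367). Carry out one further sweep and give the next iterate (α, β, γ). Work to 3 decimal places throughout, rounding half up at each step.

(-0.532, 1.043, 1.684)

One sweep:
  α = (-5 - (-3)·1.059 - (1)·1.367) / (6) = -0.532
  β = (5 - (4)·-0.755 - (-1)·1.367) / (9) = 1.043
  γ = (6 - (-1)·-0.755 - (-3)·1.059) / (5) = 1.684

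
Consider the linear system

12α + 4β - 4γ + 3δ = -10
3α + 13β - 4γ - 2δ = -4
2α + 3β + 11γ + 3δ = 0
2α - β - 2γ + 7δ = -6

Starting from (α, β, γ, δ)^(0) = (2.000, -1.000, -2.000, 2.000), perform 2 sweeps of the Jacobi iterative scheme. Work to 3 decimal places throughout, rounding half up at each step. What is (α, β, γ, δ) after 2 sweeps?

(-0.151, -0.448, 1.181, -0.716)

Iteration 1:
  α = (-10 - (4)·-1.000 - (-4)·-2.000 - (3)·2.000) / (12) = -1.667
  β = (-4 - (3)·2.000 - (-4)·-2.000 - (-2)·2.000) / (13) = -1.077
  γ = (0 - (2)·2.000 - (3)·-1.000 - (3)·2.000) / (11) = -0.636
  δ = (-6 - (2)·2.000 - (-1)·-1.000 - (-2)·-2.000) / (7) = -2.143
Iteration 2:
  α = (-10 - (4)·-1.077 - (-4)·-0.636 - (3)·-2.143) / (12) = -0.151
  β = (-4 - (3)·-1.667 - (-4)·-0.636 - (-2)·-2.143) / (13) = -0.448
  γ = (0 - (2)·-1.667 - (3)·-1.077 - (3)·-2.143) / (11) = 1.181
  δ = (-6 - (2)·-1.667 - (-1)·-1.077 - (-2)·-0.636) / (7) = -0.716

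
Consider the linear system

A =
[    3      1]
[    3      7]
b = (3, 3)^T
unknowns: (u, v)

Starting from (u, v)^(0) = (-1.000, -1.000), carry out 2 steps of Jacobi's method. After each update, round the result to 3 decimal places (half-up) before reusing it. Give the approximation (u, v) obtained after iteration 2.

(0.714, -0.143)

Iteration 1:
  u = (3 - (1)·-1.000) / (3) = 1.333
  v = (3 - (3)·-1.000) / (7) = 0.857
Iteration 2:
  u = (3 - (1)·0.857) / (3) = 0.714
  v = (3 - (3)·1.333) / (7) = -0.143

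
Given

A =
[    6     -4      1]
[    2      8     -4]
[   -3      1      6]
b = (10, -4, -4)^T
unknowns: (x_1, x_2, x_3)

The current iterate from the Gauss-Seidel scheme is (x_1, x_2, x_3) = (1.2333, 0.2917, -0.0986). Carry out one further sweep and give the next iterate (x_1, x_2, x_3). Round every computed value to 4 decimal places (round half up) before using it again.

One sweep:
  x_1 = (10 - (-4)·0.2917 - (1)·-0.0986) / (6) = 1.8776
  x_2 = (-4 - (2)·1.8776 - (-4)·-0.0986) / (8) = -1.0187
  x_3 = (-4 - (-3)·1.8776 - (1)·-1.0187) / (6) = 0.4419

(1.8776, -1.0187, 0.4419)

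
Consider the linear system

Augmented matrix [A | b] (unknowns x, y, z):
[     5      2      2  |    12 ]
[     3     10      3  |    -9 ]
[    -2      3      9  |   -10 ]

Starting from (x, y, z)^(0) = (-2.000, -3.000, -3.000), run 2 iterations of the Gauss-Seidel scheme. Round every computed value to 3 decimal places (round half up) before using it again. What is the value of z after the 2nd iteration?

0.135

Iteration 1:
  x = (12 - (2)·-3.000 - (2)·-3.000) / (5) = 4.800
  y = (-9 - (3)·4.800 - (3)·-3.000) / (10) = -1.440
  z = (-10 - (-2)·4.800 - (3)·-1.440) / (9) = 0.436
Iteration 2:
  x = (12 - (2)·-1.440 - (2)·0.436) / (5) = 2.802
  y = (-9 - (3)·2.802 - (3)·0.436) / (10) = -1.871
  z = (-10 - (-2)·2.802 - (3)·-1.871) / (9) = 0.135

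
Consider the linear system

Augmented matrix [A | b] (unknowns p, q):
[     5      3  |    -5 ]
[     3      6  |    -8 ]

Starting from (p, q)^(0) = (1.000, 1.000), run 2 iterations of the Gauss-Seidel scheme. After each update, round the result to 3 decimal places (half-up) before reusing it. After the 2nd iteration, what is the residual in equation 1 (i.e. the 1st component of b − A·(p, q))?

1.379

Iteration 1:
  p = (-5 - (3)·1.000) / (5) = -1.600
  q = (-8 - (3)·-1.600) / (6) = -0.533
Iteration 2:
  p = (-5 - (3)·-0.533) / (5) = -0.680
  q = (-8 - (3)·-0.680) / (6) = -0.993
Residual b − A·x = (1.379, -0.002)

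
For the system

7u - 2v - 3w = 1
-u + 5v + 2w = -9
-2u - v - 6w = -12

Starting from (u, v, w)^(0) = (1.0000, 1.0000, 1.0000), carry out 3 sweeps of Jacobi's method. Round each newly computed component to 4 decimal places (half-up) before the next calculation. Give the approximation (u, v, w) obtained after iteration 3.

(0.3837, -2.5762, 2.3000)

Iteration 1:
  u = (1 - (-2)·1.0000 - (-3)·1.0000) / (7) = 0.8571
  v = (-9 - (-1)·1.0000 - (2)·1.0000) / (5) = -2.0000
  w = (-12 - (-2)·1.0000 - (-1)·1.0000) / (-6) = 1.5000
Iteration 2:
  u = (1 - (-2)·-2.0000 - (-3)·1.5000) / (7) = 0.2143
  v = (-9 - (-1)·0.8571 - (2)·1.5000) / (5) = -2.2286
  w = (-12 - (-2)·0.8571 - (-1)·-2.0000) / (-6) = 2.0476
Iteration 3:
  u = (1 - (-2)·-2.2286 - (-3)·2.0476) / (7) = 0.3837
  v = (-9 - (-1)·0.2143 - (2)·2.0476) / (5) = -2.5762
  w = (-12 - (-2)·0.2143 - (-1)·-2.2286) / (-6) = 2.3000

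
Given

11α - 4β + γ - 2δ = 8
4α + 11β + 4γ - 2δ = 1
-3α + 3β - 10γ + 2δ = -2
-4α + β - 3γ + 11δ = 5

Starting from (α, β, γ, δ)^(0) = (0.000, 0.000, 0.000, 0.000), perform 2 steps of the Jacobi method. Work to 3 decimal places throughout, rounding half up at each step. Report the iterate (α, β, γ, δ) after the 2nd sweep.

(0.825, -0.163, 0.100, 0.765)

Iteration 1:
  α = (8 - (-4)·0.000 - (1)·0.000 - (-2)·0.000) / (11) = 0.727
  β = (1 - (4)·0.000 - (4)·0.000 - (-2)·0.000) / (11) = 0.091
  γ = (-2 - (-3)·0.000 - (3)·0.000 - (2)·0.000) / (-10) = 0.200
  δ = (5 - (-4)·0.000 - (1)·0.000 - (-3)·0.000) / (11) = 0.455
Iteration 2:
  α = (8 - (-4)·0.091 - (1)·0.200 - (-2)·0.455) / (11) = 0.825
  β = (1 - (4)·0.727 - (4)·0.200 - (-2)·0.455) / (11) = -0.163
  γ = (-2 - (-3)·0.727 - (3)·0.091 - (2)·0.455) / (-10) = 0.100
  δ = (5 - (-4)·0.727 - (1)·0.091 - (-3)·0.200) / (11) = 0.765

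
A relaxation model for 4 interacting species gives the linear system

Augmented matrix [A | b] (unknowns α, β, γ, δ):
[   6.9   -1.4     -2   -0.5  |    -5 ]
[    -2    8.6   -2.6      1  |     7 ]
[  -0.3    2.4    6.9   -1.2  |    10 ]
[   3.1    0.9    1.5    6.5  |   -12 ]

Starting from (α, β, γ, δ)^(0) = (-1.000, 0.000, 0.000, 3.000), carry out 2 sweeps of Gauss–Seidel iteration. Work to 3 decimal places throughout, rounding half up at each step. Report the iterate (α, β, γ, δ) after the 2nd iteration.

Iteration 1:
  α = (-5 - (-1.4)·0.000 - (-2)·0.000 - (-0.5)·3.000) / (6.9) = -0.507
  β = (7 - (-2)·-0.507 - (-2.6)·0.000 - (1)·3.000) / (8.6) = 0.347
  γ = (10 - (-0.3)·-0.507 - (2.4)·0.347 - (-1.2)·3.000) / (6.9) = 1.828
  δ = (-12 - (3.1)·-0.507 - (0.9)·0.347 - (1.5)·1.828) / (6.5) = -2.074
Iteration 2:
  α = (-5 - (-1.4)·0.347 - (-2)·1.828 - (-0.5)·-2.074) / (6.9) = -0.275
  β = (7 - (-2)·-0.275 - (-2.6)·1.828 - (1)·-2.074) / (8.6) = 1.544
  γ = (10 - (-0.3)·-0.275 - (2.4)·1.544 - (-1.2)·-2.074) / (6.9) = 0.540
  δ = (-12 - (3.1)·-0.275 - (0.9)·1.544 - (1.5)·0.540) / (6.5) = -2.053

(-0.275, 1.544, 0.540, -2.053)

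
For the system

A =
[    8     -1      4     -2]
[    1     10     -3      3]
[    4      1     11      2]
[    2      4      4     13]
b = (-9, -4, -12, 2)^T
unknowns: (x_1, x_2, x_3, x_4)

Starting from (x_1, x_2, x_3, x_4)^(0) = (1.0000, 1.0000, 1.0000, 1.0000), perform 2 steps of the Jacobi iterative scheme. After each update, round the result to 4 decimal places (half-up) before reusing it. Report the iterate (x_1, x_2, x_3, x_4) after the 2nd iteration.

Iteration 1:
  x_1 = (-9 - (-1)·1.0000 - (4)·1.0000 - (-2)·1.0000) / (8) = -1.2500
  x_2 = (-4 - (1)·1.0000 - (-3)·1.0000 - (3)·1.0000) / (10) = -0.5000
  x_3 = (-12 - (4)·1.0000 - (1)·1.0000 - (2)·1.0000) / (11) = -1.7273
  x_4 = (2 - (2)·1.0000 - (4)·1.0000 - (4)·1.0000) / (13) = -0.6154
Iteration 2:
  x_1 = (-9 - (-1)·-0.5000 - (4)·-1.7273 - (-2)·-0.6154) / (8) = -0.4777
  x_2 = (-4 - (1)·-1.2500 - (-3)·-1.7273 - (3)·-0.6154) / (10) = -0.6086
  x_3 = (-12 - (4)·-1.2500 - (1)·-0.5000 - (2)·-0.6154) / (11) = -0.4790
  x_4 = (2 - (2)·-1.2500 - (4)·-0.5000 - (4)·-1.7273) / (13) = 1.0315

(-0.4777, -0.6086, -0.4790, 1.0315)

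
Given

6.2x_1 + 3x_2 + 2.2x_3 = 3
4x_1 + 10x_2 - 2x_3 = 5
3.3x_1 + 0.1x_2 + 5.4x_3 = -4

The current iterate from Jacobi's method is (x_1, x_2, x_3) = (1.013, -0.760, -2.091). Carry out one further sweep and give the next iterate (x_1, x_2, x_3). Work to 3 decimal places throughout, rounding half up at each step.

One sweep:
  x_1 = (3 - (3)·-0.760 - (2.2)·-2.091) / (6.2) = 1.594
  x_2 = (5 - (4)·1.013 - (-2)·-2.091) / (10) = -0.323
  x_3 = (-4 - (3.3)·1.013 - (0.1)·-0.760) / (5.4) = -1.346

(1.594, -0.323, -1.346)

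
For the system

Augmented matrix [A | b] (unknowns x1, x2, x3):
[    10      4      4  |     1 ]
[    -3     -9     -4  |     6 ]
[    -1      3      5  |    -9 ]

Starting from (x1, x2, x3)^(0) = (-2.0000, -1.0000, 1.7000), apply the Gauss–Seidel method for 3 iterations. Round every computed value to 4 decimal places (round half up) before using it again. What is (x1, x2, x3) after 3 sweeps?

(0.8262, -0.3862, -1.4030)

Iteration 1:
  x1 = (1 - (4)·-1.0000 - (4)·1.7000) / (10) = -0.1800
  x2 = (6 - (-3)·-0.1800 - (-4)·1.7000) / (-9) = -1.3622
  x3 = (-9 - (-1)·-0.1800 - (3)·-1.3622) / (5) = -1.0187
Iteration 2:
  x1 = (1 - (4)·-1.3622 - (4)·-1.0187) / (10) = 1.0524
  x2 = (6 - (-3)·1.0524 - (-4)·-1.0187) / (-9) = -0.5647
  x3 = (-9 - (-1)·1.0524 - (3)·-0.5647) / (5) = -1.2507
Iteration 3:
  x1 = (1 - (4)·-0.5647 - (4)·-1.2507) / (10) = 0.8262
  x2 = (6 - (-3)·0.8262 - (-4)·-1.2507) / (-9) = -0.3862
  x3 = (-9 - (-1)·0.8262 - (3)·-0.3862) / (5) = -1.4030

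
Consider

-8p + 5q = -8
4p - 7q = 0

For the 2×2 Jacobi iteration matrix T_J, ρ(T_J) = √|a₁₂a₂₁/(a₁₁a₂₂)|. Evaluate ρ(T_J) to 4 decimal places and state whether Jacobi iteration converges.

0.5976

a₁₂a₂₁/(a₁₁a₂₂) = (5)·(4) / ((-8)·(-7)) = 0.357143
ρ = √|0.357143| = √0.357143 = 0.5976
ρ < 1, so Jacobi converges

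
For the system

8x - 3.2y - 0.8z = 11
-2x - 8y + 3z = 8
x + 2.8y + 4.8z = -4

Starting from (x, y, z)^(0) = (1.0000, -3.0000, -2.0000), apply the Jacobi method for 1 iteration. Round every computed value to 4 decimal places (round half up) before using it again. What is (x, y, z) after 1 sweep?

Iteration 1:
  x = (11 - (-3.2)·-3.0000 - (-0.8)·-2.0000) / (8) = -0.0250
  y = (8 - (-2)·1.0000 - (3)·-2.0000) / (-8) = -2.0000
  z = (-4 - (1)·1.0000 - (2.8)·-3.0000) / (4.8) = 0.7083

(-0.0250, -2.0000, 0.7083)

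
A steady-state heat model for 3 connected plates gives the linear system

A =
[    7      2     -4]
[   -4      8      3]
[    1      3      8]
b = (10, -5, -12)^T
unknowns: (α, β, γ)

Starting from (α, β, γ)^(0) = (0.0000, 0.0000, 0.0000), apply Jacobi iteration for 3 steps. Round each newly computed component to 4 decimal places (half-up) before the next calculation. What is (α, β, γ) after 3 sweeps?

(0.4171, 0.2916, -1.8382)

Iteration 1:
  α = (10 - (2)·0.0000 - (-4)·0.0000) / (7) = 1.4286
  β = (-5 - (-4)·0.0000 - (3)·0.0000) / (8) = -0.6250
  γ = (-12 - (1)·0.0000 - (3)·0.0000) / (8) = -1.5000
Iteration 2:
  α = (10 - (2)·-0.6250 - (-4)·-1.5000) / (7) = 0.7500
  β = (-5 - (-4)·1.4286 - (3)·-1.5000) / (8) = 0.6518
  γ = (-12 - (1)·1.4286 - (3)·-0.6250) / (8) = -1.4442
Iteration 3:
  α = (10 - (2)·0.6518 - (-4)·-1.4442) / (7) = 0.4171
  β = (-5 - (-4)·0.7500 - (3)·-1.4442) / (8) = 0.2916
  γ = (-12 - (1)·0.7500 - (3)·0.6518) / (8) = -1.8382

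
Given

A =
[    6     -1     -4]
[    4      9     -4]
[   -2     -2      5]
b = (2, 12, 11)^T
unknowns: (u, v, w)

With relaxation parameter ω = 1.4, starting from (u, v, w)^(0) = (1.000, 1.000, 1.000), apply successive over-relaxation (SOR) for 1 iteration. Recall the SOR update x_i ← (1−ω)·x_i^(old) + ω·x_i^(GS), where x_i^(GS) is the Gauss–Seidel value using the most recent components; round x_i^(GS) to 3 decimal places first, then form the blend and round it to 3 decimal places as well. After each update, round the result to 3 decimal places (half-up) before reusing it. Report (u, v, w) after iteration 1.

Iteration 1:
  u: GS value = (2 - (-1)·1.000 - (-4)·1.000) / (6) = 1.167;  u ← (1−ω)·1.000 + ω·1.167 = 1.234
  v: GS value = (12 - (4)·1.234 - (-4)·1.000) / (9) = 1.229;  v ← (1−ω)·1.000 + ω·1.229 = 1.321
  w: GS value = (11 - (-2)·1.234 - (-2)·1.321) / (5) = 3.222;  w ← (1−ω)·1.000 + ω·3.222 = 4.111

(1.234, 1.321, 4.111)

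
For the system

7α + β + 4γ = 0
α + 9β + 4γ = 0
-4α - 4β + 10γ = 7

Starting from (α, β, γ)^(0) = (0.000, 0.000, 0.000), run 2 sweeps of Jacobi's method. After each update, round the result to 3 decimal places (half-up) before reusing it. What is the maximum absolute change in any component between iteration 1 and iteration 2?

Iteration 1:
  α = (0 - (1)·0.000 - (4)·0.000) / (7) = 0.000
  β = (0 - (1)·0.000 - (4)·0.000) / (9) = 0.000
  γ = (7 - (-4)·0.000 - (-4)·0.000) / (10) = 0.700
Iteration 2:
  α = (0 - (1)·0.000 - (4)·0.700) / (7) = -0.400
  β = (0 - (1)·0.000 - (4)·0.700) / (9) = -0.311
  γ = (7 - (-4)·0.000 - (-4)·0.000) / (10) = 0.700
Change: (-0.400, -0.311, 0.000) → max |·| = 0.400

0.400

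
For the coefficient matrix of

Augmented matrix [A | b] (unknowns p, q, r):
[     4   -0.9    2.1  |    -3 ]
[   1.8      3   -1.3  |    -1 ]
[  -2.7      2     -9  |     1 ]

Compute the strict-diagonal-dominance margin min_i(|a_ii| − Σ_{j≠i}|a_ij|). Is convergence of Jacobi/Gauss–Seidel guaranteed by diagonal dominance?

-0.1

row 1: |4| − (0.9+2.1) = 1
row 2: |3| − (1.8+1.3) = -0.1
row 3: |-9| − (2.7+2) = 4.3
minimum over rows = -0.1 → not strictly diagonally dominant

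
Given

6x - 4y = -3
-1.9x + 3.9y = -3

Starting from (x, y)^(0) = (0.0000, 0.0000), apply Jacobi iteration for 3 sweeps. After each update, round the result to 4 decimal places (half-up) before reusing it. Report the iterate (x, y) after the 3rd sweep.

Iteration 1:
  x = (-3 - (-4)·0.0000) / (6) = -0.5000
  y = (-3 - (-1.9)·0.0000) / (3.9) = -0.7692
Iteration 2:
  x = (-3 - (-4)·-0.7692) / (6) = -1.0128
  y = (-3 - (-1.9)·-0.5000) / (3.9) = -1.0128
Iteration 3:
  x = (-3 - (-4)·-1.0128) / (6) = -1.1752
  y = (-3 - (-1.9)·-1.0128) / (3.9) = -1.2626

(-1.1752, -1.2626)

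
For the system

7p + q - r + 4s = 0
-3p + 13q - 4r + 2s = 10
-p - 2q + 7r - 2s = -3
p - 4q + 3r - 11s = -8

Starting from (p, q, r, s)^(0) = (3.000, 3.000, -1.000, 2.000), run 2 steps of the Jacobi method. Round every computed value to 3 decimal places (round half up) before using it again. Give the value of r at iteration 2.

-0.536

Iteration 1:
  p = (0 - (1)·3.000 - (-1)·-1.000 - (4)·2.000) / (7) = -1.714
  q = (10 - (-3)·3.000 - (-4)·-1.000 - (2)·2.000) / (13) = 0.846
  r = (-3 - (-1)·3.000 - (-2)·3.000 - (-2)·2.000) / (7) = 1.429
  s = (-8 - (1)·3.000 - (-4)·3.000 - (3)·-1.000) / (-11) = -0.364
Iteration 2:
  p = (0 - (1)·0.846 - (-1)·1.429 - (4)·-0.364) / (7) = 0.291
  q = (10 - (-3)·-1.714 - (-4)·1.429 - (2)·-0.364) / (13) = 0.869
  r = (-3 - (-1)·-1.714 - (-2)·0.846 - (-2)·-0.364) / (7) = -0.536
  s = (-8 - (1)·-1.714 - (-4)·0.846 - (3)·1.429) / (-11) = 0.654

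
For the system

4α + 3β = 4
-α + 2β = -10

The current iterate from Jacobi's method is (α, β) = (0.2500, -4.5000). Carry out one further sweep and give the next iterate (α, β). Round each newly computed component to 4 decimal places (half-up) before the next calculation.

(4.3750, -4.8750)

One sweep:
  α = (4 - (3)·-4.5000) / (4) = 4.3750
  β = (-10 - (-1)·0.2500) / (2) = -4.8750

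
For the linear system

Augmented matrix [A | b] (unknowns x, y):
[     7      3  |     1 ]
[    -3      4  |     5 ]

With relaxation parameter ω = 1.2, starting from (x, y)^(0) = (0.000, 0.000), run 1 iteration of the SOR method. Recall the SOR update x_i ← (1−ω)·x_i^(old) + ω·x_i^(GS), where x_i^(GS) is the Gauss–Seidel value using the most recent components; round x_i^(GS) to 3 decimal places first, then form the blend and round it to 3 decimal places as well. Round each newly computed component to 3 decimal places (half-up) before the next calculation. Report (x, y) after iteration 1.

Iteration 1:
  x: GS value = (1 - (3)·0.000) / (7) = 0.143;  x ← (1−ω)·0.000 + ω·0.143 = 0.172
  y: GS value = (5 - (-3)·0.172) / (4) = 1.379;  y ← (1−ω)·0.000 + ω·1.379 = 1.655

(0.172, 1.655)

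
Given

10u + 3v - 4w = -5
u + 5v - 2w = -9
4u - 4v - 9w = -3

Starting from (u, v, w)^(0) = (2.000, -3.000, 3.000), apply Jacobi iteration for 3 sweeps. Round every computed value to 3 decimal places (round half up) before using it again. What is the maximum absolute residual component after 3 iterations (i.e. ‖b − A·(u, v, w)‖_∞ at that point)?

Iteration 1:
  u = (-5 - (3)·-3.000 - (-4)·3.000) / (10) = 1.600
  v = (-9 - (1)·2.000 - (-2)·3.000) / (5) = -1.000
  w = (-3 - (4)·2.000 - (-4)·-3.000) / (-9) = 2.556
Iteration 2:
  u = (-5 - (3)·-1.000 - (-4)·2.556) / (10) = 0.822
  v = (-9 - (1)·1.600 - (-2)·2.556) / (5) = -1.098
  w = (-3 - (4)·1.600 - (-4)·-1.000) / (-9) = 1.489
Iteration 3:
  u = (-5 - (3)·-1.098 - (-4)·1.489) / (10) = 0.425
  v = (-9 - (1)·0.822 - (-2)·1.489) / (5) = -1.369
  w = (-3 - (4)·0.822 - (-4)·-1.098) / (-9) = 1.187
Residual b − A·x = (-0.395, -0.206, 0.507); ∞-norm = 0.507

0.507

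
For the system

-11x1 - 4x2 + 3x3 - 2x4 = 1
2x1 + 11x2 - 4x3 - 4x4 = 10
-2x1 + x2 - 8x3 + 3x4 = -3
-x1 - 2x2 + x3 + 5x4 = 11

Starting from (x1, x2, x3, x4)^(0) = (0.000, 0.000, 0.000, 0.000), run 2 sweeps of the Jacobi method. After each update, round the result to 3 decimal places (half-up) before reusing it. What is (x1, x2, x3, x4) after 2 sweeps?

Iteration 1:
  x1 = (1 - (-4)·0.000 - (3)·0.000 - (-2)·0.000) / (-11) = -0.091
  x2 = (10 - (2)·0.000 - (-4)·0.000 - (-4)·0.000) / (11) = 0.909
  x3 = (-3 - (-2)·0.000 - (1)·0.000 - (3)·0.000) / (-8) = 0.375
  x4 = (11 - (-1)·0.000 - (-2)·0.000 - (1)·0.000) / (5) = 2.200
Iteration 2:
  x1 = (1 - (-4)·0.909 - (3)·0.375 - (-2)·2.200) / (-11) = -0.719
  x2 = (10 - (2)·-0.091 - (-4)·0.375 - (-4)·2.200) / (11) = 1.862
  x3 = (-3 - (-2)·-0.091 - (1)·0.909 - (3)·2.200) / (-8) = 1.336
  x4 = (11 - (-1)·-0.091 - (-2)·0.909 - (1)·0.375) / (5) = 2.470

(-0.719, 1.862, 1.336, 2.470)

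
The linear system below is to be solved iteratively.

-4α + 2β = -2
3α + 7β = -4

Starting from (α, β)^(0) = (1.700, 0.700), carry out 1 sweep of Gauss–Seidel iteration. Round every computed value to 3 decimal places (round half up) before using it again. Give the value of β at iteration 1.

Iteration 1:
  α = (-2 - (2)·0.700) / (-4) = 0.850
  β = (-4 - (3)·0.850) / (7) = -0.936

-0.936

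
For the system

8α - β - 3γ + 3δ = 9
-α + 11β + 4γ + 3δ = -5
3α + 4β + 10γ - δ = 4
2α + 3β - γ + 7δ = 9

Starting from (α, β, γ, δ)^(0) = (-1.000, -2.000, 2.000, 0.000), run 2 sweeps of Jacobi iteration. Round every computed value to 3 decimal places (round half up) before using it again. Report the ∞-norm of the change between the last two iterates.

Iteration 1:
  α = (9 - (-1)·-2.000 - (-3)·2.000 - (3)·0.000) / (8) = 1.625
  β = (-5 - (-1)·-1.000 - (4)·2.000 - (3)·0.000) / (11) = -1.273
  γ = (4 - (3)·-1.000 - (4)·-2.000 - (-1)·0.000) / (10) = 1.500
  δ = (9 - (2)·-1.000 - (3)·-2.000 - (-1)·2.000) / (7) = 2.714
Iteration 2:
  α = (9 - (-1)·-1.273 - (-3)·1.500 - (3)·2.714) / (8) = 0.511
  β = (-5 - (-1)·1.625 - (4)·1.500 - (3)·2.714) / (11) = -1.592
  γ = (4 - (3)·1.625 - (4)·-1.273 - (-1)·2.714) / (10) = 0.693
  δ = (9 - (2)·1.625 - (3)·-1.273 - (-1)·1.500) / (7) = 1.581
Change: (-1.114, -0.319, -0.807, -1.133) → max |·| = 1.133

1.133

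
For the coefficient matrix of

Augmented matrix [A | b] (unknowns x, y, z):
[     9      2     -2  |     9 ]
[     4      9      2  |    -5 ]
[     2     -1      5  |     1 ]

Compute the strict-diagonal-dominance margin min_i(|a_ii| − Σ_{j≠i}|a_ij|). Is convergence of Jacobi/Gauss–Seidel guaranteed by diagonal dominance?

row 1: |9| − (2+2) = 5
row 2: |9| − (4+2) = 3
row 3: |5| − (2+1) = 2
minimum over rows = 2 → strictly diagonally dominant (convergence guaranteed)

2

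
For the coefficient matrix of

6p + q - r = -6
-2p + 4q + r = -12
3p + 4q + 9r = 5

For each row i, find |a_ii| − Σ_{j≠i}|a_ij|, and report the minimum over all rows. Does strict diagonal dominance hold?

1

row 1: |6| − (1+1) = 4
row 2: |4| − (2+1) = 1
row 3: |9| − (3+4) = 2
minimum over rows = 1 → strictly diagonally dominant (convergence guaranteed)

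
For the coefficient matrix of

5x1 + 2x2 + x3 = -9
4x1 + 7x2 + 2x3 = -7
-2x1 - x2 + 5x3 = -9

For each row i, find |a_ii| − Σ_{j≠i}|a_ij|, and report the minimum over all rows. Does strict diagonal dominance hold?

row 1: |5| − (2+1) = 2
row 2: |7| − (4+2) = 1
row 3: |5| − (2+1) = 2
minimum over rows = 1 → strictly diagonally dominant (convergence guaranteed)

1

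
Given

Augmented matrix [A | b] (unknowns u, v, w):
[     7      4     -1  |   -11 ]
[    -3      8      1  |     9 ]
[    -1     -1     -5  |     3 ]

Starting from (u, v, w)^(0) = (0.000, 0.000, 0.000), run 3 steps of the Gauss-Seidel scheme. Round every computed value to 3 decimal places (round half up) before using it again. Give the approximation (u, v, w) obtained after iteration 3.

(-1.871, 0.461, -0.318)

Iteration 1:
  u = (-11 - (4)·0.000 - (-1)·0.000) / (7) = -1.571
  v = (9 - (-3)·-1.571 - (1)·0.000) / (8) = 0.536
  w = (3 - (-1)·-1.571 - (-1)·0.536) / (-5) = -0.393
Iteration 2:
  u = (-11 - (4)·0.536 - (-1)·-0.393) / (7) = -1.934
  v = (9 - (-3)·-1.934 - (1)·-0.393) / (8) = 0.449
  w = (3 - (-1)·-1.934 - (-1)·0.449) / (-5) = -0.303
Iteration 3:
  u = (-11 - (4)·0.449 - (-1)·-0.303) / (7) = -1.871
  v = (9 - (-3)·-1.871 - (1)·-0.303) / (8) = 0.461
  w = (3 - (-1)·-1.871 - (-1)·0.461) / (-5) = -0.318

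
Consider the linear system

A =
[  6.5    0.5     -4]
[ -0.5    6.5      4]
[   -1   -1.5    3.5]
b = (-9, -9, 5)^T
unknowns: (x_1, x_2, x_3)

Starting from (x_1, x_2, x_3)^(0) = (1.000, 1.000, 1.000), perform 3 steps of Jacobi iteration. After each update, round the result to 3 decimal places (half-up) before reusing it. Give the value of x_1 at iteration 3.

Iteration 1:
  x_1 = (-9 - (0.5)·1.000 - (-4)·1.000) / (6.5) = -0.846
  x_2 = (-9 - (-0.5)·1.000 - (4)·1.000) / (6.5) = -1.923
  x_3 = (5 - (-1)·1.000 - (-1.5)·1.000) / (3.5) = 2.143
Iteration 2:
  x_1 = (-9 - (0.5)·-1.923 - (-4)·2.143) / (6.5) = 0.082
  x_2 = (-9 - (-0.5)·-0.846 - (4)·2.143) / (6.5) = -2.768
  x_3 = (5 - (-1)·-0.846 - (-1.5)·-1.923) / (3.5) = 0.363
Iteration 3:
  x_1 = (-9 - (0.5)·-2.768 - (-4)·0.363) / (6.5) = -0.948
  x_2 = (-9 - (-0.5)·0.082 - (4)·0.363) / (6.5) = -1.602
  x_3 = (5 - (-1)·0.082 - (-1.5)·-2.768) / (3.5) = 0.266

-0.948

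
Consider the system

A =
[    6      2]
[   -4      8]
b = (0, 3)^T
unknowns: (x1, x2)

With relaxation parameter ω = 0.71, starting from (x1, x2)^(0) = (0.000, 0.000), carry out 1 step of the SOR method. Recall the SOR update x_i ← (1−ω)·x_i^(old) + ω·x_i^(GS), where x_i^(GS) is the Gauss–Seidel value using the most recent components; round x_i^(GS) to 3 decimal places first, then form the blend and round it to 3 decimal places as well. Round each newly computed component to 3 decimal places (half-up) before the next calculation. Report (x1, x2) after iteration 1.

Iteration 1:
  x1: GS value = (0 - (2)·0.000) / (6) = 0.000;  x1 ← (1−ω)·0.000 + ω·0.000 = 0.000
  x2: GS value = (3 - (-4)·0.000) / (8) = 0.375;  x2 ← (1−ω)·0.000 + ω·0.375 = 0.266

(0.000, 0.266)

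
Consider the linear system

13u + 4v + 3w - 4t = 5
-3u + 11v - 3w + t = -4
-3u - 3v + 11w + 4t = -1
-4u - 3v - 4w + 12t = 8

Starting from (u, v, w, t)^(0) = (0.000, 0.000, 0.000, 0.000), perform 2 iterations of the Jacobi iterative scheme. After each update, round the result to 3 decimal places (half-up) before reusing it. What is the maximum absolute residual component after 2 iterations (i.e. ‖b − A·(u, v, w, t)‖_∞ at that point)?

Iteration 1:
  u = (5 - (4)·0.000 - (3)·0.000 - (-4)·0.000) / (13) = 0.385
  v = (-4 - (-3)·0.000 - (-3)·0.000 - (1)·0.000) / (11) = -0.364
  w = (-1 - (-3)·0.000 - (-3)·0.000 - (4)·0.000) / (11) = -0.091
  t = (8 - (-4)·0.000 - (-3)·0.000 - (-4)·0.000) / (12) = 0.667
Iteration 2:
  u = (5 - (4)·-0.364 - (3)·-0.091 - (-4)·0.667) / (13) = 0.723
  v = (-4 - (-3)·0.385 - (-3)·-0.091 - (1)·0.667) / (11) = -0.344
  w = (-1 - (-3)·0.385 - (-3)·-0.364 - (4)·0.667) / (11) = -0.328
  t = (8 - (-4)·0.385 - (-3)·-0.364 - (-4)·-0.091) / (12) = 0.674
Residual b − A·x = (0.657, 0.295, 1.049, 0.460); ∞-norm = 1.049

1.049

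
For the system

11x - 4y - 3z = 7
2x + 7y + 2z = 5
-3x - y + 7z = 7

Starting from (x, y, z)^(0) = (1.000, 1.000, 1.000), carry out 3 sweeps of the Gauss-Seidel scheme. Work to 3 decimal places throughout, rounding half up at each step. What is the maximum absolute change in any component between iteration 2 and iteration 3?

Iteration 1:
  x = (7 - (-4)·1.000 - (-3)·1.000) / (11) = 1.273
  y = (5 - (2)·1.273 - (2)·1.000) / (7) = 0.065
  z = (7 - (-3)·1.273 - (-1)·0.065) / (7) = 1.555
Iteration 2:
  x = (7 - (-4)·0.065 - (-3)·1.555) / (11) = 1.084
  y = (5 - (2)·1.084 - (2)·1.555) / (7) = -0.040
  z = (7 - (-3)·1.084 - (-1)·-0.040) / (7) = 1.459
Iteration 3:
  x = (7 - (-4)·-0.040 - (-3)·1.459) / (11) = 1.020
  y = (5 - (2)·1.020 - (2)·1.459) / (7) = 0.006
  z = (7 - (-3)·1.020 - (-1)·0.006) / (7) = 1.438
Change: (-0.064, 0.046, -0.021) → max |·| = 0.064

0.064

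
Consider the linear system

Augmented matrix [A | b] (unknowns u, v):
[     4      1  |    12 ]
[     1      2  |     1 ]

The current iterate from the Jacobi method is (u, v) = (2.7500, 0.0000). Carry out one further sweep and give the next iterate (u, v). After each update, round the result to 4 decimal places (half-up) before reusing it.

One sweep:
  u = (12 - (1)·0.0000) / (4) = 3.0000
  v = (1 - (1)·2.7500) / (2) = -0.8750

(3.0000, -0.8750)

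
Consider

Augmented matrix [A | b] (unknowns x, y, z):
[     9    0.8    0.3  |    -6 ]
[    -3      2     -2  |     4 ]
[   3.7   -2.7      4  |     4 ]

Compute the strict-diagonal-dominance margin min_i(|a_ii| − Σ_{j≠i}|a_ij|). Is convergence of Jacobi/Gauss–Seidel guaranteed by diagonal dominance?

-3

row 1: |9| − (0.8+0.3) = 7.9
row 2: |2| − (3+2) = -3
row 3: |4| − (3.7+2.7) = -2.4
minimum over rows = -3 → not strictly diagonally dominant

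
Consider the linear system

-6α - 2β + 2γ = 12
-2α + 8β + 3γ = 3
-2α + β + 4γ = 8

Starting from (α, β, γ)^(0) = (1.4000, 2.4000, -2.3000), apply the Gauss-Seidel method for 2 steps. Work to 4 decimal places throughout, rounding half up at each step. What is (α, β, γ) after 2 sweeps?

(-2.0719, -0.1918, 1.0120)

Iteration 1:
  α = (12 - (-2)·2.4000 - (2)·-2.3000) / (-6) = -3.5667
  β = (3 - (-2)·-3.5667 - (3)·-2.3000) / (8) = 0.3458
  γ = (8 - (-2)·-3.5667 - (1)·0.3458) / (4) = 0.1302
Iteration 2:
  α = (12 - (-2)·0.3458 - (2)·0.1302) / (-6) = -2.0719
  β = (3 - (-2)·-2.0719 - (3)·0.1302) / (8) = -0.1918
  γ = (8 - (-2)·-2.0719 - (1)·-0.1918) / (4) = 1.0120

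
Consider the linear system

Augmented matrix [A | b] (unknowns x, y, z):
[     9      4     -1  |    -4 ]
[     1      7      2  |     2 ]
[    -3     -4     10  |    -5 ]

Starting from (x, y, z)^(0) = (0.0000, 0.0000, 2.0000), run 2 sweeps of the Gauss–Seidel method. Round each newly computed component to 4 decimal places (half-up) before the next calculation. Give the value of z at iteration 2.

Iteration 1:
  x = (-4 - (4)·0.0000 - (-1)·2.0000) / (9) = -0.2222
  y = (2 - (1)·-0.2222 - (2)·2.0000) / (7) = -0.2540
  z = (-5 - (-3)·-0.2222 - (-4)·-0.2540) / (10) = -0.6683
Iteration 2:
  x = (-4 - (4)·-0.2540 - (-1)·-0.6683) / (9) = -0.4058
  y = (2 - (1)·-0.4058 - (2)·-0.6683) / (7) = 0.5346
  z = (-5 - (-3)·-0.4058 - (-4)·0.5346) / (10) = -0.4079

-0.4079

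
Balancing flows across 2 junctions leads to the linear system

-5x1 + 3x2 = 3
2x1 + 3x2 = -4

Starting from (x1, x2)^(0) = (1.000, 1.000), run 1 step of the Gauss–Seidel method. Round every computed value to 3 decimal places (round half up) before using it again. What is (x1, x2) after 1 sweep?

(0.000, -1.333)

Iteration 1:
  x1 = (3 - (3)·1.000) / (-5) = 0.000
  x2 = (-4 - (2)·0.000) / (3) = -1.333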